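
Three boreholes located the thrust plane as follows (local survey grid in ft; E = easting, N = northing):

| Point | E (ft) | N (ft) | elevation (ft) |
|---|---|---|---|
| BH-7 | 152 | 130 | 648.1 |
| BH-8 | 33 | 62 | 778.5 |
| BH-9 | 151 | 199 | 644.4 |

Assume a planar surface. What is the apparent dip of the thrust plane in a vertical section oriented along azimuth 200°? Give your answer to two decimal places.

Two edge vectors: BH-7→BH-8 = (-119, -68, 130.4), BH-7→BH-9 = (-1, 69, -3.7).
Normal n = (BH-7→BH-8) × (BH-7→BH-9) = (-8746, -570.7, -8279).
So ∂z/∂E = −n_x/n_z = −1.05641 and ∂z/∂N = −n_y/n_z = −0.06893.
Unit vector along 200° is (sin 200°, cos 200°) = (-0.3420, -0.9397).
Slope in that direction = a·(-0.3420) + b·(-0.9397) = 0.42609.
Apparent dip = arctan|0.42609| = 23.08° (true dip is 46.6°, so apparent ≤ true as expected).

23.08°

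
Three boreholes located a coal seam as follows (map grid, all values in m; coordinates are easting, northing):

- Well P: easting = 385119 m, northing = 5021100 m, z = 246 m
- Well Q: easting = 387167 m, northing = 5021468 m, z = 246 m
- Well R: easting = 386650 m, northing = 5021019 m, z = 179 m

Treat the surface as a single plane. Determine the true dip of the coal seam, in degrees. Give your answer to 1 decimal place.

Two edge vectors: Well P→Well Q = (2048, 368, 0), Well P→Well R = (1531, -81, -67).
Normal n = (Well P→Well Q) × (Well P→Well R) = (-24656, 137216, -729296).
So ∂z/∂easting = −n_x/n_z = −0.03381 and ∂z/∂northing = −n_y/n_z = 0.18815.
Gradient magnitude |∇z| = √(a² + b²) = √(0.00114 + 0.03540) = 0.19116.
True dip = arctan(0.19116) = 10.8°, dipping toward S (azimuth ≈ 170°).

10.8°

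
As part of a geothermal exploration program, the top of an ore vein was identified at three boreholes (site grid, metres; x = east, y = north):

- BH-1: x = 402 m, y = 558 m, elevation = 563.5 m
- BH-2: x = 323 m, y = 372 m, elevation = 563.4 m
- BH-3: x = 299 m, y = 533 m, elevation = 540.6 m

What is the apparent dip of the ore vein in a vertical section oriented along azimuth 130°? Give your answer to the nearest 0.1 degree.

Two edge vectors: BH-1→BH-2 = (-79, -186, -0.1), BH-1→BH-3 = (-103, -25, -22.9).
Normal n = (BH-1→BH-2) × (BH-1→BH-3) = (4256.9, -1798.8, -17183).
So ∂z/∂x = −n_x/n_z = 0.24774 and ∂z/∂y = −n_y/n_z = −0.10468.
Unit vector along 130° is (sin 130°, cos 130°) = (0.7660, -0.6428).
Slope in that direction = a·(0.7660) + b·(-0.6428) = 0.25707.
Apparent dip = arctan|0.25707| = 14.4° (true dip is 15.1°, so apparent ≤ true as expected).

14.4°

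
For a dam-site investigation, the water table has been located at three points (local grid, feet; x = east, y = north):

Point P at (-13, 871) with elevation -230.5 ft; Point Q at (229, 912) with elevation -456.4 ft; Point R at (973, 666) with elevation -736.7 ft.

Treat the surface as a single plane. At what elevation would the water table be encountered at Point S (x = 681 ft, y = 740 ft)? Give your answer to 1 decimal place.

-601.6 ft

Let the plane be z = a·x + b·y + c.
Point Q−Point P: 242a + 41b = −225.9;  Point R−Point P: 986a − 205b = −506.2.
Solving gives a = −0.74485, b = −1.11330.
Then c = -230.5 − a·-13 − b·871 = 729.50.
At (681, 740): z = −507.2 − 823.8 + 729.50 = -601.6 ft.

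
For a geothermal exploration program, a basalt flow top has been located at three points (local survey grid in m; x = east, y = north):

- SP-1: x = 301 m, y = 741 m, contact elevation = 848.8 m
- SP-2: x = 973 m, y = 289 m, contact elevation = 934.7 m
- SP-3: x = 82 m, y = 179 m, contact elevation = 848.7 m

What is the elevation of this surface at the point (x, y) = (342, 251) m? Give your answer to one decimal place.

Two edge vectors: SP-1→SP-2 = (672, -452, 85.9), SP-1→SP-3 = (-219, -562, -0.1).
Normal n = (SP-1→SP-2) × (SP-1→SP-3) = (48321, -18744.9, -476652).
So ∂z/∂x = −n_x/n_z = 0.10138 and ∂z/∂y = −n_y/n_z = −0.03933.
Intercept c from SP-1: 848.8 − 30.51 + 29.14 = 847.43.
At (342, 251): z = 34.7 − 9.9 + 847.43 = 872.2 m.

872.2 m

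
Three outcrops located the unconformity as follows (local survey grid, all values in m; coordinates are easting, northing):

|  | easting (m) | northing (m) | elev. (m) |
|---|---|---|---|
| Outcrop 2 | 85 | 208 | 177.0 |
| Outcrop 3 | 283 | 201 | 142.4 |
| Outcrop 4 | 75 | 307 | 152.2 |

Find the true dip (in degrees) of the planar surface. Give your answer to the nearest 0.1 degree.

Two edge vectors: Outcrop 2→Outcrop 3 = (198, -7, -34.6), Outcrop 2→Outcrop 4 = (-10, 99, -24.8).
Normal n = (Outcrop 2→Outcrop 3) × (Outcrop 2→Outcrop 4) = (3599, 5256.4, 19532).
So ∂z/∂easting = −n_x/n_z = −0.18426 and ∂z/∂northing = −n_y/n_z = −0.26912.
Gradient magnitude |∇z| = √(a² + b²) = √(0.03395 + 0.07242) = 0.32615.
True dip = arctan(0.32615) = 18.1°, dipping toward NE (azimuth ≈ 034°).

18.1°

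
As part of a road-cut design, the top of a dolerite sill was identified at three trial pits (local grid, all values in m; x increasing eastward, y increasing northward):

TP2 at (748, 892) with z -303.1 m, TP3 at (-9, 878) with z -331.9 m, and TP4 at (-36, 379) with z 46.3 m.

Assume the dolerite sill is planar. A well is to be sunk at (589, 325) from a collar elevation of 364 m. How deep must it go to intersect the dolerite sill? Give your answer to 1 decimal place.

244.0 m

Two edge vectors: TP2→TP3 = (-757, -14, -28.8), TP2→TP4 = (-784, -513, 349.4).
Normal n = (TP2→TP3) × (TP2→TP4) = (-19666, 287075, 377365).
So ∂z/∂x = −n_x/n_z = 0.05211 and ∂z/∂y = −n_y/n_z = −0.76074.
Intercept c from TP2: -303.1 − 38.98 + 678.58 = 336.49.
At (589, 325): z_contact = 30.70 − 247.24 + 336.49 = 119.95 m.
Depth below ground = 364 − 119.95 = 244.0 m.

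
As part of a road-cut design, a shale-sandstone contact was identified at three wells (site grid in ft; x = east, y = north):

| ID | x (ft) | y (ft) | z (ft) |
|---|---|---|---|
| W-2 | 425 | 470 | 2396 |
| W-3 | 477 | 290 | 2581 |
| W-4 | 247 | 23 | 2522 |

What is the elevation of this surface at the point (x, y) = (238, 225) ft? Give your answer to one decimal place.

2368.0 ft

Two edge vectors: W-2→W-3 = (52, -180, 185), W-2→W-4 = (-178, -447, 126).
Normal n = (W-2→W-3) × (W-2→W-4) = (60015, -39482, -55284).
So ∂z/∂x = −n_x/n_z = 1.08558 and ∂z/∂y = −n_y/n_z = −0.71417.
Intercept c from W-2: 2396 − 461.37 + 335.66 = 2270.29.
At (238, 225): z = 258.4 − 160.7 + 2270.29 = 2368.0 ft.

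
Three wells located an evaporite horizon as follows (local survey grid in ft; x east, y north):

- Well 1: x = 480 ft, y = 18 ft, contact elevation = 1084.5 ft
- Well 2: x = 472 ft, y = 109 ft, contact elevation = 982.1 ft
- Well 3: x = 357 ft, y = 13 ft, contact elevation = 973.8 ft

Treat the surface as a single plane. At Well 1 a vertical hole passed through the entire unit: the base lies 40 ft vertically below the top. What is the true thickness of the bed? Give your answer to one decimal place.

23.2 ft

Let the plane be z = a·x + b·y + c.
Well 2−Well 1: −8a + 91b = −102.4;  Well 3−Well 1: −123a − 5b = −110.7.
Solving gives a = 0.94238, b = −1.04243.
|∇z| = √(a²+b²) = 1.40525, so dip δ = arctan(1.40525) = 54.56°.
True thickness = vertical thickness × cos δ = 40 × cos 54.56° = 23.2 ft.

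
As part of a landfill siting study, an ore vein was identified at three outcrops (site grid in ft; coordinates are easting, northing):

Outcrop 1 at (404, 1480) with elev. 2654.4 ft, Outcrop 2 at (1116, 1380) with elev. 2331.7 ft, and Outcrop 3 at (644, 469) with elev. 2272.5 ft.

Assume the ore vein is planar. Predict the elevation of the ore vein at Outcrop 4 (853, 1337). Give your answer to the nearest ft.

Two edge vectors: Outcrop 1→Outcrop 2 = (712, -100, -322.7), Outcrop 1→Outcrop 3 = (240, -1011, -381.9).
Normal n = (Outcrop 1→Outcrop 2) × (Outcrop 1→Outcrop 3) = (-288059.7, 194464.8, -695832).
So ∂z/∂easting = −n_x/n_z = −0.41398 and ∂z/∂northing = −n_y/n_z = 0.27947.
Intercept c from Outcrop 1: 2654.4 + 167.25 − 413.62 = 2408.03.
At (853, 1337): z = −353.1 + 373.7 + 2408.03 = 2428.6 ft.

2429 ft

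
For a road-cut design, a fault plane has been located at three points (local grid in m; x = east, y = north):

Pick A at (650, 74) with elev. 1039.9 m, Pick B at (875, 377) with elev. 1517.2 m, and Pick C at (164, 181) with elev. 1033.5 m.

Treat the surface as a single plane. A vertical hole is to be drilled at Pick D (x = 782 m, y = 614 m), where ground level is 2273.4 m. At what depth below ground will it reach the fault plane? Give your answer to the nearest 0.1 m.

Two edge vectors: Pick A→Pick B = (225, 303, 477.3), Pick A→Pick C = (-486, 107, -6.4).
Normal n = (Pick A→Pick B) × (Pick A→Pick C) = (-53010.3, -230527.8, 171333).
So ∂z/∂x = −n_x/n_z = 0.30940 and ∂z/∂y = −n_y/n_z = 1.34550.
Intercept c from Pick A: 1039.9 − 201.11 − 99.57 = 739.22.
At (782, 614): z_contact = 241.95 + 826.13 + 739.22 = 1807.31 m.
Depth below ground = 2273.4 − 1807.31 = 466.1 m.

466.1 m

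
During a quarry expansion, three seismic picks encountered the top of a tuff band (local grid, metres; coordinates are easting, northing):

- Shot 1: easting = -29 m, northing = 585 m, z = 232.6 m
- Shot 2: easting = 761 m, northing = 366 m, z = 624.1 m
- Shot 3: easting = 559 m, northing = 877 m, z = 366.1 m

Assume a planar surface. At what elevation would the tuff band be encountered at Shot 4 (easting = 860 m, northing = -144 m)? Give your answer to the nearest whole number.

841 m

Let the plane be z = a·easting + b·northing + c.
Shot 2−Shot 1: 790a − 219b = 391.5;  Shot 3−Shot 1: 588a + 292b = 133.5.
Solving gives a = 0.39937, b = −0.34702.
Then c = 232.6 − a·-29 − b·585 = 447.19.
At (860, -144): z = 343.5 + 50.0 + 447.19 = 840.6 m.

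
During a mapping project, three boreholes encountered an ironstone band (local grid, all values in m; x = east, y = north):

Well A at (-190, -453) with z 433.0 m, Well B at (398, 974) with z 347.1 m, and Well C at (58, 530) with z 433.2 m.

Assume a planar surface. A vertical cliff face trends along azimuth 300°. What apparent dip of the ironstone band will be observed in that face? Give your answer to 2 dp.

Let the plane be z = a·x + b·y + c.
Well B−Well A: 588a + 1427b = −85.9;  Well C−Well A: 248a + 983b = 0.2.
Solving gives a = −0.37805, b = 0.09558.
Unit vector along 300° is (sin 300°, cos 300°) = (-0.8660, 0.5000).
Slope in that direction = a·(-0.8660) + b·(0.5000) = 0.37520.
Apparent dip = arctan|0.37520| = 20.57° (true dip is 21.3°, so apparent ≤ true as expected).

20.57°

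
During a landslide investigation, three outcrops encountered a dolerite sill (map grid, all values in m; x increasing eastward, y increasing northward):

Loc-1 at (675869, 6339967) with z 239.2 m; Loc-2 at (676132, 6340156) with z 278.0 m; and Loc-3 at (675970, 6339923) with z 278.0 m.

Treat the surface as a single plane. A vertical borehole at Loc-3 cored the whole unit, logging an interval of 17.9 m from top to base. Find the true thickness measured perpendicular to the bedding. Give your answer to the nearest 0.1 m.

Two edge vectors: Loc-1→Loc-2 = (263, 189, 38.8), Loc-1→Loc-3 = (101, -44, 38.8).
Normal n = (Loc-1→Loc-2) × (Loc-1→Loc-3) = (9040.4, -6285.6, -30661).
So ∂z/∂x = −n_x/n_z = 0.29485 and ∂z/∂y = −n_y/n_z = −0.20500.
|∇z| = √(a²+b²) = 0.35911, so dip δ = arctan(0.35911) = 19.75°.
True thickness = vertical thickness × cos δ = 17.9 × cos 19.75° = 16.8 m.

16.8 m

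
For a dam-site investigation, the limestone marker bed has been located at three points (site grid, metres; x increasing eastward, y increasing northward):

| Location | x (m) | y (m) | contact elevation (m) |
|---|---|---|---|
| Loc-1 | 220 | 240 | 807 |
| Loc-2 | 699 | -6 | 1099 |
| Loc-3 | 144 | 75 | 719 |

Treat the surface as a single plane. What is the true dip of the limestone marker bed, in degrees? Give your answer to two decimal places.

Two edge vectors: Loc-1→Loc-2 = (479, -246, 292), Loc-1→Loc-3 = (-76, -165, -88).
Normal n = (Loc-1→Loc-2) × (Loc-1→Loc-3) = (69828, 19960, -97731).
So ∂z/∂x = −n_x/n_z = 0.71449 and ∂z/∂y = −n_y/n_z = 0.20423.
Gradient magnitude |∇z| = √(a² + b²) = √(0.51050 + 0.04171) = 0.74311.
True dip = arctan(0.74311) = 36.62°, dipping toward WSW (azimuth ≈ 254°).

36.62°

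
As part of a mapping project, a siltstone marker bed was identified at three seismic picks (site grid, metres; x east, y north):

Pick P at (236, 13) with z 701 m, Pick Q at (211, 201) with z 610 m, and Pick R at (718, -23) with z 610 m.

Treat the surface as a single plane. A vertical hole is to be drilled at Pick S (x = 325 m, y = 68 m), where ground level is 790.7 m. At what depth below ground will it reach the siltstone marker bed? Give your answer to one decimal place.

Two edge vectors: Pick P→Pick Q = (-25, 188, -91), Pick P→Pick R = (482, -36, -91).
Normal n = (Pick P→Pick Q) × (Pick P→Pick R) = (-20384, -46137, -89716).
So ∂z/∂x = −n_x/n_z = −0.22721 and ∂z/∂y = −n_y/n_z = −0.51426.
Intercept c from Pick P: 701 + 53.62 + 6.69 = 761.31.
At (325, 68): z_contact = −73.84 − 34.97 + 761.31 = 652.49 m.
Depth below ground = 790.7 − 652.49 = 138.2 m.

138.2 m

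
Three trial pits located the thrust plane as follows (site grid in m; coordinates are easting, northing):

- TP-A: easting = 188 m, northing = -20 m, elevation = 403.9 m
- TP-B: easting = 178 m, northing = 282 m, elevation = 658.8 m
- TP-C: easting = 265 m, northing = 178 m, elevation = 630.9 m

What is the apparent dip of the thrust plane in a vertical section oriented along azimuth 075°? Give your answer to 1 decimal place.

Let the plane be z = a·easting + b·northing + c.
TP-B−TP-A: −10a + 302b = 254.9;  TP-C−TP-A: 77a + 198b = 227.
Solving gives a = 0.71664, b = 0.86777.
Unit vector along 075° is (sin 75°, cos 75°) = (0.9659, 0.2588).
Slope in that direction = a·(0.9659) + b·(0.2588) = 0.91682.
Apparent dip = arctan|0.91682| = 42.5° (true dip is 48.4°, so apparent ≤ true as expected).

42.5°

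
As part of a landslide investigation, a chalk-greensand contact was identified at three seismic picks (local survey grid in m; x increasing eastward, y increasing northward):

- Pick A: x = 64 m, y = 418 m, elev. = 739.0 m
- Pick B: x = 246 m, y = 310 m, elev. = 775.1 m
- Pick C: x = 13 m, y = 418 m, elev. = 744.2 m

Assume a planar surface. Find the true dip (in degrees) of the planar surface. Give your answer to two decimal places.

27.31°

Two edge vectors: Pick A→Pick B = (182, -108, 36.1), Pick A→Pick C = (-51, 0, 5.2).
Normal n = (Pick A→Pick B) × (Pick A→Pick C) = (-561.6, -2787.5, -5508).
So ∂z/∂x = −n_x/n_z = −0.10196 and ∂z/∂y = −n_y/n_z = −0.50608.
Gradient magnitude |∇z| = √(a² + b²) = √(0.01040 + 0.25612) = 0.51625.
True dip = arctan(0.51625) = 27.31°, dipping toward NNE (azimuth ≈ 011°).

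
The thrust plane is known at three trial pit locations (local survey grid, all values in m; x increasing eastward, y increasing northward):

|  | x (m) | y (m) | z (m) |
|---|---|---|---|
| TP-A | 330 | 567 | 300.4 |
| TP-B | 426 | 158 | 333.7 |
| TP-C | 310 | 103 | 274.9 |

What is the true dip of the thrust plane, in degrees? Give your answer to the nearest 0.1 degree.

Let the plane be z = a·x + b·y + c.
TP-B−TP-A: 96a − 409b = 33.3;  TP-C−TP-A: −20a − 464b = −25.5.
Solving gives a = 0.49087, b = 0.03380.
Gradient magnitude |∇z| = √(a² + b²) = √(0.24095 + 0.00114) = 0.49203.
True dip = arctan(0.49203) = 26.2°, dipping toward W (azimuth ≈ 266°).

26.2°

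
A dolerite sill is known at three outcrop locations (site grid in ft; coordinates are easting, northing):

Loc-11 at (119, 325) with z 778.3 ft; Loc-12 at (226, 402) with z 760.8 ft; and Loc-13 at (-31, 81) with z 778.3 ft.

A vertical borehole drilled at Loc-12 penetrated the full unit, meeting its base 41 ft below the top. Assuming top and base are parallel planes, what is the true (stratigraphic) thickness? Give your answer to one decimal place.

Let the plane be z = a·easting + b·northing + c.
Loc-12−Loc-11: 107a + 77b = −17.5;  Loc-13−Loc-11: −150a − 244b = 0.
Solving gives a = −0.29331, b = 0.18031.
|∇z| = √(a²+b²) = 0.34430, so dip δ = arctan(0.34430) = 19.00°.
True thickness = vertical thickness × cos δ = 41 × cos 19.00° = 38.8 ft.

38.8 ft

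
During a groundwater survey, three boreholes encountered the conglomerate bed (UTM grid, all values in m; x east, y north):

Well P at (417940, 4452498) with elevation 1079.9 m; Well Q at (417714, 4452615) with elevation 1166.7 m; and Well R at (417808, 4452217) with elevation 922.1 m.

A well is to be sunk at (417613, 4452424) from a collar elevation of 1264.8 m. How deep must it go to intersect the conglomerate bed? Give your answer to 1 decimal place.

204.5 m

Let the plane be z = a·x + b·y + c.
Well Q−Well P: −226a + 117b = 86.8;  Well R−Well P: −132a − 281b = −157.8.
Solving gives a = −0.075088030, b = 0.596838505.
Then c = 1079.9 − a·417940 − b·4452498 = −2624960.06.
At (417613, 4452424): z_contact = −31357.74 + 2657378.09 − 2624960.06 = 1060.29 m.
Depth below ground = 1264.8 − 1060.29 = 204.5 m.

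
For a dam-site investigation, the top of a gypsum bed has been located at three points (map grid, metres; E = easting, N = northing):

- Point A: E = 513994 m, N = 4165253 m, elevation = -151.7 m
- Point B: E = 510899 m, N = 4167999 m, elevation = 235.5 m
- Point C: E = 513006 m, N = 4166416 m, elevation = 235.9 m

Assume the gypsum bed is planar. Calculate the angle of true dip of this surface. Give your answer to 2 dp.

Let the plane be z = a·E + b·N + c.
Point B−Point A: −3095a + 2746b = 387.2;  Point C−Point A: −988a + 1163b = 387.6.
Solving gives a = 0.69270, b = 0.92174.
Gradient magnitude |∇z| = √(a² + b²) = √(0.47983 + 0.84961) = 1.15302.
True dip = arctan(1.15302) = 49.07°, dipping toward SW (azimuth ≈ 217°).

49.07°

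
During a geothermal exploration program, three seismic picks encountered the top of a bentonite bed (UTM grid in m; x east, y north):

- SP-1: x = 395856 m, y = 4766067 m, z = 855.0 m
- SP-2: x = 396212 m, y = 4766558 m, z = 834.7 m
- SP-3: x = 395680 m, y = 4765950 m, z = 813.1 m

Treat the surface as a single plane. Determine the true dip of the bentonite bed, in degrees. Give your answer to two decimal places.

33.36°

Let the plane be z = a·x + b·y + c.
SP-2−SP-1: 356a + 491b = −20.3;  SP-3−SP-1: −176a − 117b = −41.9.
Solving gives a = 0.51264, b = −0.41304.
Gradient magnitude |∇z| = √(a² + b²) = √(0.26280 + 0.17060) = 0.65833.
True dip = arctan(0.65833) = 33.36°, dipping toward NW (azimuth ≈ 309°).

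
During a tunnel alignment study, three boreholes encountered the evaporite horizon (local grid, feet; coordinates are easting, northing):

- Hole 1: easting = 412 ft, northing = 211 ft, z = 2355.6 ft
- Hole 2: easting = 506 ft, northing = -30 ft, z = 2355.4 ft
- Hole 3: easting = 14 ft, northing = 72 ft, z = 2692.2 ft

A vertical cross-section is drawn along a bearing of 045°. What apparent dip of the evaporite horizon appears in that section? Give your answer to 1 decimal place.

36.2°

Let the plane be z = a·easting + b·northing + c.
Hole 2−Hole 1: 94a − 241b = −0.2;  Hole 3−Hole 1: −398a − 139b = 336.6.
Solving gives a = −0.74459, b = −0.28959.
Unit vector along 045° is (sin 45°, cos 45°) = (0.7071, 0.7071).
Slope in that direction = a·(0.7071) + b·(0.7071) = −0.73128.
Apparent dip = arctan|0.73128| = 36.2° (true dip is 38.6°, so apparent ≤ true as expected).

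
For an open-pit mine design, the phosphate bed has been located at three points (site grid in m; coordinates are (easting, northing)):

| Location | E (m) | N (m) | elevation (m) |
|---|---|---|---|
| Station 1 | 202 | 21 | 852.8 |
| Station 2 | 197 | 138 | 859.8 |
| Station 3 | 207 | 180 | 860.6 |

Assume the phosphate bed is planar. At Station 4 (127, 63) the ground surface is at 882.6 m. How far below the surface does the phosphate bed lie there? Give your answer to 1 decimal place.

Let the plane be z = a·E + b·N + c.
Station 2−Station 1: −5a + 117b = 7;  Station 3−Station 1: 5a + 159b = 7.8.
Solving gives a = −0.14522, b = 0.05362.
Then c = 852.8 − a·202 − b·21 = 881.01.
At (127, 63): z_contact = −18.44 + 3.38 + 881.01 = 865.94 m.
Depth below ground = 882.6 − 865.94 = 16.7 m.

16.7 m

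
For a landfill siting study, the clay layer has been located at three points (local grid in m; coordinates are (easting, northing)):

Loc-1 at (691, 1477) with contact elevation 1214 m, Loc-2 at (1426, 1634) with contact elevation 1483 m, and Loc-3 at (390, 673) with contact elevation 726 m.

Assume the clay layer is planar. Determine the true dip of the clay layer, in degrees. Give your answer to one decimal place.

29.8°

Two edge vectors: Loc-1→Loc-2 = (735, 157, 269), Loc-1→Loc-3 = (-301, -804, -488).
Normal n = (Loc-1→Loc-2) × (Loc-1→Loc-3) = (139660, 277711, -543683).
So ∂z/∂E = −n_x/n_z = 0.25688 and ∂z/∂N = −n_y/n_z = 0.51080.
Gradient magnitude |∇z| = √(a² + b²) = √(0.06599 + 0.26091) = 0.57175.
True dip = arctan(0.57175) = 29.8°, dipping toward SSW (azimuth ≈ 207°).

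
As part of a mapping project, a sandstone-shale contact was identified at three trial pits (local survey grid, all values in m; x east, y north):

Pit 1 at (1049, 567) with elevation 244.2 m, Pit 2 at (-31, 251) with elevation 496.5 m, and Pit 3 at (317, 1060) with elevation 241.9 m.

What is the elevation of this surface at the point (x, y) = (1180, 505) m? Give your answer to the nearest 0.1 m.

238.2 m

Two edge vectors: Pit 1→Pit 2 = (-1080, -316, 252.3), Pit 1→Pit 3 = (-732, 493, -2.3).
Normal n = (Pit 1→Pit 2) × (Pit 1→Pit 3) = (-123657.1, -187167.6, -763752).
So ∂z/∂x = −n_x/n_z = −0.161907 and ∂z/∂y = −n_y/n_z = −0.245063.
Intercept c from Pit 1: 244.2 + 169.84 + 138.95 = 552.99.
At (1180, 505): z = −191.1 − 123.8 + 552.99 = 238.2 m.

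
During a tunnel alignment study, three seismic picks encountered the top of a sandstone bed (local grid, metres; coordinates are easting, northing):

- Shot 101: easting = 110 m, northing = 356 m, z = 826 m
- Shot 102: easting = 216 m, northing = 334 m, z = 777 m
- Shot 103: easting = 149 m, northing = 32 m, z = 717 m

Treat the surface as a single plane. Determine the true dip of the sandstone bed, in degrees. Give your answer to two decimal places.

26.33°

Two edge vectors: Shot 101→Shot 102 = (106, -22, -49), Shot 101→Shot 103 = (39, -324, -109).
Normal n = (Shot 101→Shot 102) × (Shot 101→Shot 103) = (-13478, 9643, -33486).
So ∂z/∂easting = −n_x/n_z = −0.40250 and ∂z/∂northing = −n_y/n_z = 0.28797.
Gradient magnitude |∇z| = √(a² + b²) = √(0.16200 + 0.08293) = 0.49490.
True dip = arctan(0.49490) = 26.33°, dipping toward SE (azimuth ≈ 126°).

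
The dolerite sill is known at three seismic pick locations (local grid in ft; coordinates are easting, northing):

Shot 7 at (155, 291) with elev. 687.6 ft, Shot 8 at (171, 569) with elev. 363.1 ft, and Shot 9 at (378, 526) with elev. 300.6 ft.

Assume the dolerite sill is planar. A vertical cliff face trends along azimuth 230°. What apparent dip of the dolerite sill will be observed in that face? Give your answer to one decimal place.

Two edge vectors: Shot 7→Shot 8 = (16, 278, -324.5), Shot 7→Shot 9 = (223, 235, -387).
Normal n = (Shot 7→Shot 8) × (Shot 7→Shot 9) = (-31328.5, -66171.5, -58234).
So ∂z/∂easting = −n_x/n_z = −0.53798 and ∂z/∂northing = −n_y/n_z = −1.13630.
Unit vector along 230° is (sin 230°, cos 230°) = (-0.7660, -0.6428).
Slope in that direction = a·(-0.7660) + b·(-0.6428) = 1.14252.
Apparent dip = arctan|1.14252| = 48.8° (true dip is 51.5°, so apparent ≤ true as expected).

48.8°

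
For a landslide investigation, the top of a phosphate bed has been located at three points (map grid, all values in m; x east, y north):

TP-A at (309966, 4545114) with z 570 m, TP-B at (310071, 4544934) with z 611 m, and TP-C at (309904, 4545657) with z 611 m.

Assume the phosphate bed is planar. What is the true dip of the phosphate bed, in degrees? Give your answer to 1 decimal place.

Two edge vectors: TP-A→TP-B = (105, -180, 41), TP-A→TP-C = (-62, 543, 41).
Normal n = (TP-A→TP-B) × (TP-A→TP-C) = (-29643, -6847, 45855).
So ∂z/∂x = −n_x/n_z = 0.64645 and ∂z/∂y = −n_y/n_z = 0.14932.
Gradient magnitude |∇z| = √(a² + b²) = √(0.41790 + 0.02230) = 0.66347.
True dip = arctan(0.66347) = 33.6°, dipping toward WSW (azimuth ≈ 257°).

33.6°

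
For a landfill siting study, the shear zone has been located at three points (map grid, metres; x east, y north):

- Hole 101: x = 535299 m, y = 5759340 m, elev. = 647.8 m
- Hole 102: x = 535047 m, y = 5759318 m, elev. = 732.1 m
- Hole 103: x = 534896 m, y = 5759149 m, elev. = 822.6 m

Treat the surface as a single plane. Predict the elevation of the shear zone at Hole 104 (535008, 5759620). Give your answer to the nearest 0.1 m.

666.8 m

Let the plane be z = a·x + b·y + c.
Hole 102−Hole 101: −252a − 22b = 84.3;  Hole 103−Hole 101: −403a − 191b = 174.8.
Solving gives a = −0.312119900, b = −0.256626598.
Then c = 647.8 − a·535299 − b·5759340 = 1645725.10.
At (535008, 5759620): z = −166986.6 − 1478071.7 + 1645725.10 = 666.8 m.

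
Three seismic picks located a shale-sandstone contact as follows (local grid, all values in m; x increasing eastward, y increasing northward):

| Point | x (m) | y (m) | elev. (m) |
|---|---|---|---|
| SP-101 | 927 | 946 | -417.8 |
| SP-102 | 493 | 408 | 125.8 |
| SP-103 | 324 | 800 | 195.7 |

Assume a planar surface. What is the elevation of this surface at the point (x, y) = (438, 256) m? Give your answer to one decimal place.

Let the plane be z = a·x + b·y + c.
SP-102−SP-101: −434a − 538b = 543.6;  SP-103−SP-101: −603a − 146b = 613.5.
Solving gives a = −0.96034, b = −0.23571.
Then c = -417.8 − a·927 − b·946 = 695.42.
At (438, 256): z = −420.6 − 60.3 + 695.42 = 214.4 m.

214.4 m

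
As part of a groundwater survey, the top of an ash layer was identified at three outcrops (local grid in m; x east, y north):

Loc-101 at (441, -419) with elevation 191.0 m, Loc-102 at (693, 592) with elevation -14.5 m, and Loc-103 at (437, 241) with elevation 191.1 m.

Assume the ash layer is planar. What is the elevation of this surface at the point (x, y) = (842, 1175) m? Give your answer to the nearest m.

Let the plane be z = a·x + b·y + c.
Loc-102−Loc-101: 252a + 1011b = −205.5;  Loc-103−Loc-101: −4a + 660b = 0.1.
Solving gives a = −0.79671, b = −0.00468.
Then c = 191 − a·441 − b·-419 = 540.39.
At (842, 1175): z = −670.8 − 5.5 + 540.39 = -135.9 m.

-136 m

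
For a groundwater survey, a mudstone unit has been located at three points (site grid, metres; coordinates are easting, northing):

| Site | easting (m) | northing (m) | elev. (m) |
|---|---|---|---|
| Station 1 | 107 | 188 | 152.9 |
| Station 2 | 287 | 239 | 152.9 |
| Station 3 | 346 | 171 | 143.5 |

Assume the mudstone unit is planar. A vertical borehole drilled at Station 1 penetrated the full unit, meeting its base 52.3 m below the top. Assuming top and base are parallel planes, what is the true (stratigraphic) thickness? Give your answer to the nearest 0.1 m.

52.0 m

Let the plane be z = a·easting + b·northing + c.
Station 2−Station 1: 180a + 51b = 0;  Station 3−Station 1: 239a − 17b = −9.4.
Solving gives a = −0.03144, b = 0.11096.
|∇z| = √(a²+b²) = 0.11533, so dip δ = arctan(0.11533) = 6.58°.
True thickness = vertical thickness × cos δ = 52.3 × cos 6.58° = 52.0 m.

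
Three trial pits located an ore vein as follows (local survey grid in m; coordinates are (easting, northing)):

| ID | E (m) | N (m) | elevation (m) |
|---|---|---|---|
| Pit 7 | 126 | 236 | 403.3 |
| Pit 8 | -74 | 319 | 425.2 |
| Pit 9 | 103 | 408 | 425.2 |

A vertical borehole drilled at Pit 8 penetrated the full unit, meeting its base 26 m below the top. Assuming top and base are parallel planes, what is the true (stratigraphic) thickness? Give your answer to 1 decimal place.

25.8 m

Two edge vectors: Pit 7→Pit 8 = (-200, 83, 21.9), Pit 7→Pit 9 = (-23, 172, 21.9).
Normal n = (Pit 7→Pit 8) × (Pit 7→Pit 9) = (-1949.1, 3876.3, -32491).
So ∂z/∂E = −n_x/n_z = −0.05999 and ∂z/∂N = −n_y/n_z = 0.11930.
|∇z| = √(a²+b²) = 0.13354, so dip δ = arctan(0.13354) = 7.61°.
True thickness = vertical thickness × cos δ = 26 × cos 7.61° = 25.8 m.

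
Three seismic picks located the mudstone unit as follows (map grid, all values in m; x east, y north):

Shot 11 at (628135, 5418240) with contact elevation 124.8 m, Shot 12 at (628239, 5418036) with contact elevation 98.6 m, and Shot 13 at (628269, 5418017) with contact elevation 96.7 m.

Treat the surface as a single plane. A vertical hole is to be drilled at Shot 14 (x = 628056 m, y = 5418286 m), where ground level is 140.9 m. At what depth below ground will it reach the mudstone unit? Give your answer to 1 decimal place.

Two edge vectors: Shot 11→Shot 12 = (104, -204, -26.2), Shot 11→Shot 13 = (134, -223, -28.1).
Normal n = (Shot 11→Shot 12) × (Shot 11→Shot 13) = (-110.2, -588.4, 4144).
So ∂z/∂x = −n_x/n_z = 0.026592664 and ∂z/∂y = −n_y/n_z = 0.141988417.
Intercept c from Shot 11: 124.8 − 16703.78 − 769327.32 = −785906.30.
At (628056, 5418286): z_contact = 16701.68 + 769333.85 − 785906.30 = 129.23 m.
Depth below ground = 140.9 − 129.23 = 11.7 m.

11.7 m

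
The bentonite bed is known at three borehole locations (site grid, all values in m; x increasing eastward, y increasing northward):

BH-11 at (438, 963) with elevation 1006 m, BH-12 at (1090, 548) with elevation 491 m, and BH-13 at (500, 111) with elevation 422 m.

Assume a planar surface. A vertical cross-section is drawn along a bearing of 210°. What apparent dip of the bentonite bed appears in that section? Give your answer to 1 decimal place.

Let the plane be z = a·x + b·y + c.
BH-12−BH-11: 652a − 415b = −515;  BH-13−BH-11: 62a − 852b = −584.
Solving gives a = −0.37076, b = 0.65847.
Unit vector along 210° is (sin 210°, cos 210°) = (-0.5000, -0.8660).
Slope in that direction = a·(-0.5000) + b·(-0.8660) = −0.38487.
Apparent dip = arctan|0.38487| = 21.1° (true dip is 37.1°, so apparent ≤ true as expected).

21.1°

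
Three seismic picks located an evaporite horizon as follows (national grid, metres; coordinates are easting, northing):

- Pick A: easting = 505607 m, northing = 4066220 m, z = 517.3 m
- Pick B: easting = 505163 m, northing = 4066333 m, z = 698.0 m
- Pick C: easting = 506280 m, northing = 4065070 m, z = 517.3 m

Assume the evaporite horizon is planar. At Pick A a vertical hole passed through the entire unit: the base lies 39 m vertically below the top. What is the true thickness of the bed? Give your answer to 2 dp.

Let the plane be z = a·easting + b·northing + c.
Pick B−Pick A: −444a + 113b = 180.7;  Pick C−Pick A: 673a − 1150b = 0.
Solving gives a = −0.47821, b = −0.27985.
|∇z| = √(a²+b²) = 0.55408, so dip δ = arctan(0.55408) = 28.99°.
True thickness = vertical thickness × cos δ = 39 × cos 28.99° = 34.11 m.

34.11 m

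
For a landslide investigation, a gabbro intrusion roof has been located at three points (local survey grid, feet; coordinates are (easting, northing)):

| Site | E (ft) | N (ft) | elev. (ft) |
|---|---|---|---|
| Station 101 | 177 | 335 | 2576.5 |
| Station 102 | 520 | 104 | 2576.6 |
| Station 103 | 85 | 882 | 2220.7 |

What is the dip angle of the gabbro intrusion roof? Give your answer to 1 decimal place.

41.5°

Two edge vectors: Station 101→Station 102 = (343, -231, 0.1), Station 101→Station 103 = (-92, 547, -355.8).
Normal n = (Station 101→Station 102) × (Station 101→Station 103) = (82135.1, 122030.2, 166369).
So ∂z/∂E = −n_x/n_z = −0.49369 and ∂z/∂N = −n_y/n_z = −0.73349.
Gradient magnitude |∇z| = √(a² + b²) = √(0.24373 + 0.53801) = 0.88416.
True dip = arctan(0.88416) = 41.5°, dipping toward NE (azimuth ≈ 034°).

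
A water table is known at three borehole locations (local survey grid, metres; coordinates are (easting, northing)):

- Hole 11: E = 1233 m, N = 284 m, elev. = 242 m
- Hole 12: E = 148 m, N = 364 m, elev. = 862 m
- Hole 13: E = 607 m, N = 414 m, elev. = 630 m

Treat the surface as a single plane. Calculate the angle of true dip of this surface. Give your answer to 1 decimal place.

Two edge vectors: Hole 11→Hole 12 = (-1085, 80, 620), Hole 11→Hole 13 = (-626, 130, 388).
Normal n = (Hole 11→Hole 12) × (Hole 11→Hole 13) = (-49560, 32860, -90970).
So ∂z/∂E = −n_x/n_z = −0.54479 and ∂z/∂N = −n_y/n_z = 0.36122.
Gradient magnitude |∇z| = √(a² + b²) = √(0.29680 + 0.13048) = 0.65367.
True dip = arctan(0.65367) = 33.2°, dipping toward ESE (azimuth ≈ 124°).

33.2°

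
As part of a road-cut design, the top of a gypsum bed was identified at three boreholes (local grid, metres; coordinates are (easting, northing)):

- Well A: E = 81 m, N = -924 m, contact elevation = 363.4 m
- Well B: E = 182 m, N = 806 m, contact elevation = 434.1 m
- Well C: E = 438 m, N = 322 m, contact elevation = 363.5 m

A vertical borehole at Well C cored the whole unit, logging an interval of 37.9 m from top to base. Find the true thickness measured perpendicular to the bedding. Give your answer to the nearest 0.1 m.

Let the plane be z = a·E + b·N + c.
Well B−Well A: 101a + 1730b = 70.7;  Well C−Well A: 357a + 1246b = 0.1.
Solving gives a = −0.17878, b = 0.05130.
|∇z| = √(a²+b²) = 0.18600, so dip δ = arctan(0.18600) = 10.54°.
True thickness = vertical thickness × cos δ = 37.9 × cos 10.54° = 37.3 m.

37.3 m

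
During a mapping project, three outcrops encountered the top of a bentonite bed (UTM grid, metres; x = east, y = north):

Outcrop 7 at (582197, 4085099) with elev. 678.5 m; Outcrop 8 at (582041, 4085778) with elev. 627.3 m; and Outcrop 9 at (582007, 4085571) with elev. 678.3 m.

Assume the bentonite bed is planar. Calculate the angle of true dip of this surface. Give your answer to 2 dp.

Let the plane be z = a·x + b·y + c.
Outcrop 8−Outcrop 7: −156a + 679b = −51.2;  Outcrop 9−Outcrop 7: −190a + 472b = −0.2.
Solving gives a = −0.43394, b = −0.17510.
Gradient magnitude |∇z| = √(a² + b²) = √(0.18830 + 0.03066) = 0.46793.
True dip = arctan(0.46793) = 25.08°, dipping toward ENE (azimuth ≈ 068°).

25.08°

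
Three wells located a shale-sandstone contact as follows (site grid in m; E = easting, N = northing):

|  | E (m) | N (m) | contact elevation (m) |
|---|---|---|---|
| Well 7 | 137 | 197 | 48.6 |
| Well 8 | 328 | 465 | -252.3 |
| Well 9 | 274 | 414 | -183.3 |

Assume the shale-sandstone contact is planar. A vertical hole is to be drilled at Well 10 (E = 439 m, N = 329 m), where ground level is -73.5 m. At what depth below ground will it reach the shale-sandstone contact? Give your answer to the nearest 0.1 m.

164.4 m

Two edge vectors: Well 7→Well 8 = (191, 268, -300.9), Well 7→Well 9 = (137, 217, -231.9).
Normal n = (Well 7→Well 8) × (Well 7→Well 9) = (3146.1, 3069.6, 4731).
So ∂z/∂E = −n_x/n_z = −0.66500 and ∂z/∂N = −n_y/n_z = −0.64883.
Intercept c from Well 7: 48.6 + 91.10 + 127.82 = 267.52.
At (439, 329): z_contact = −291.93 − 213.46 + 267.52 = -237.87 m.
Depth below ground = -73.5 − (-237.87) = 164.4 m.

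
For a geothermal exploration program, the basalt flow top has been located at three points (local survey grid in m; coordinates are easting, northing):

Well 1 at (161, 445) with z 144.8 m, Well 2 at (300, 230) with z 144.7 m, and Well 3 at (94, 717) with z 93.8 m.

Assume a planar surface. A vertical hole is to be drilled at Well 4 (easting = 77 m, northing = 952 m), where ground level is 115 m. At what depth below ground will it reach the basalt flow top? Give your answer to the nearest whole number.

84 m

Two edge vectors: Well 1→Well 2 = (139, -215, -0.1), Well 1→Well 3 = (-67, 272, -51).
Normal n = (Well 1→Well 2) × (Well 1→Well 3) = (10992.2, 7095.7, 23403).
So ∂z/∂easting = −n_x/n_z = −0.46969 and ∂z/∂northing = −n_y/n_z = −0.30320.
Intercept c from Well 1: 144.8 + 75.62 + 134.92 = 355.34.
At (77, 952): z_contact = −36.2 − 288.6 + 355.34 = 30.5 m.
Depth below ground = 115 − 30.5 = 84 m.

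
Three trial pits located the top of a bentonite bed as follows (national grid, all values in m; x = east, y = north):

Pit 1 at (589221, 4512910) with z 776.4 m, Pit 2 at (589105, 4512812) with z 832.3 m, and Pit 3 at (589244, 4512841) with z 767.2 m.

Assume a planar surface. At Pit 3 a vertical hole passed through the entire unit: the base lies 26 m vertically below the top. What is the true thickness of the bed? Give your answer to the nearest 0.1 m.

Let the plane be z = a·x + b·y + c.
Pit 2−Pit 1: −116a − 98b = 55.9;  Pit 3−Pit 1: 23a − 69b = −9.2.
Solving gives a = −0.46390, b = −0.02130.
|∇z| = √(a²+b²) = 0.46439, so dip δ = arctan(0.46439) = 24.91°.
True thickness = vertical thickness × cos δ = 26 × cos 24.91° = 23.6 m.

23.6 m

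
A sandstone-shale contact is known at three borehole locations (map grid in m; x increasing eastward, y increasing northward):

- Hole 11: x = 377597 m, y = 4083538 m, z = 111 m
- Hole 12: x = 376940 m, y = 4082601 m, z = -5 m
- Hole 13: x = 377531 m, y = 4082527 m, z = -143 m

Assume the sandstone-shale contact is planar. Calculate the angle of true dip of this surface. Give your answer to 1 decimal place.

18.4°

Two edge vectors: Hole 11→Hole 12 = (-657, -937, -116), Hole 11→Hole 13 = (-66, -1011, -254).
Normal n = (Hole 11→Hole 12) × (Hole 11→Hole 13) = (120722, -159222, 602385).
So ∂z/∂x = −n_x/n_z = −0.20041 and ∂z/∂y = −n_y/n_z = 0.26432.
Gradient magnitude |∇z| = √(a² + b²) = √(0.04016 + 0.06986) = 0.33170.
True dip = arctan(0.33170) = 18.4°, dipping toward SE (azimuth ≈ 143°).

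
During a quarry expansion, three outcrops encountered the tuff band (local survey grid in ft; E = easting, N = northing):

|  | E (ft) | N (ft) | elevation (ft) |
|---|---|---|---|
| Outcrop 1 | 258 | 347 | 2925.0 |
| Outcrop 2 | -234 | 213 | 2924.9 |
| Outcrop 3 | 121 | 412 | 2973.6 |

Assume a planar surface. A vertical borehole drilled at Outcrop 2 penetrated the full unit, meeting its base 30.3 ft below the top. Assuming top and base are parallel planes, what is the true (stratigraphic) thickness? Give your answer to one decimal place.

Two edge vectors: Outcrop 1→Outcrop 2 = (-492, -134, -0.1), Outcrop 1→Outcrop 3 = (-137, 65, 48.6).
Normal n = (Outcrop 1→Outcrop 2) × (Outcrop 1→Outcrop 3) = (-6505.9, 23924.9, -50338).
So ∂z/∂E = −n_x/n_z = −0.12924 and ∂z/∂N = −n_y/n_z = 0.47529.
|∇z| = √(a²+b²) = 0.49254, so dip δ = arctan(0.49254) = 26.22°.
True thickness = vertical thickness × cos δ = 30.3 × cos 26.22° = 27.2 ft.

27.2 ft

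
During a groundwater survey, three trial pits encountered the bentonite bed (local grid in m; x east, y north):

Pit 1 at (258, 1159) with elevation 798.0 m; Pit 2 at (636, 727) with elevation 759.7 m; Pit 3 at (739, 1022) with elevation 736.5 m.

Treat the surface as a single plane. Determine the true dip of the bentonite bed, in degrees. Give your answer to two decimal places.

7.98°

Let the plane be z = a·x + b·y + c.
Pit 2−Pit 1: 378a − 432b = −38.3;  Pit 3−Pit 1: 481a − 137b = −61.5.
Solving gives a = −0.13667, b = −0.03093.
Gradient magnitude |∇z| = √(a² + b²) = √(0.01868 + 0.00096) = 0.14012.
True dip = arctan(0.14012) = 7.98°, dipping toward ENE (azimuth ≈ 077°).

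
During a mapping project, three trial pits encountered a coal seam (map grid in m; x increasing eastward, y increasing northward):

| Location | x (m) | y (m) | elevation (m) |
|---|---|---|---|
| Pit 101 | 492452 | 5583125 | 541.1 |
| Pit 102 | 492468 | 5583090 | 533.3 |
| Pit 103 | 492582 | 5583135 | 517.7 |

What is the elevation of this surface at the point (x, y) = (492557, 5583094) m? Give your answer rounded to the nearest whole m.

Let the plane be z = a·x + b·y + c.
Pit 102−Pit 101: 16a − 35b = −7.8;  Pit 103−Pit 101: 130a + 10b = −23.4.
Solving gives a = −0.19044586, b = 0.13579618.
Then c = 541.1 − a·492452 − b·5583125 = −663840.49.
At (492557, 5583094): z = −93805.4 + 758162.8 − 663840.49 = 516.9 m.

517 m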